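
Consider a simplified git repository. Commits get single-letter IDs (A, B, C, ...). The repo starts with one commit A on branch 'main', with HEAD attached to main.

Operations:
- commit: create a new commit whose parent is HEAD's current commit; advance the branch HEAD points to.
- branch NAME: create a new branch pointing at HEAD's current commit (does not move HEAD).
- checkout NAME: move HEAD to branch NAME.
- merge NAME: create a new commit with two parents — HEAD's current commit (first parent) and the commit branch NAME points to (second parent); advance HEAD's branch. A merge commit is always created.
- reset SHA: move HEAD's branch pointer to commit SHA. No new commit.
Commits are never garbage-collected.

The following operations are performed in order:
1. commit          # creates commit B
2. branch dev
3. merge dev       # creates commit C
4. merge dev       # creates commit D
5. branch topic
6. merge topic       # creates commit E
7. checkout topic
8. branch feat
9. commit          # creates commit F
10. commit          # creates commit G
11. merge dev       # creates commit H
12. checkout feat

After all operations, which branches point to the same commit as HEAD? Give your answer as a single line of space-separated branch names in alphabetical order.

After op 1 (commit): HEAD=main@B [main=B]
After op 2 (branch): HEAD=main@B [dev=B main=B]
After op 3 (merge): HEAD=main@C [dev=B main=C]
After op 4 (merge): HEAD=main@D [dev=B main=D]
After op 5 (branch): HEAD=main@D [dev=B main=D topic=D]
After op 6 (merge): HEAD=main@E [dev=B main=E topic=D]
After op 7 (checkout): HEAD=topic@D [dev=B main=E topic=D]
After op 8 (branch): HEAD=topic@D [dev=B feat=D main=E topic=D]
After op 9 (commit): HEAD=topic@F [dev=B feat=D main=E topic=F]
After op 10 (commit): HEAD=topic@G [dev=B feat=D main=E topic=G]
After op 11 (merge): HEAD=topic@H [dev=B feat=D main=E topic=H]
After op 12 (checkout): HEAD=feat@D [dev=B feat=D main=E topic=H]

Answer: feat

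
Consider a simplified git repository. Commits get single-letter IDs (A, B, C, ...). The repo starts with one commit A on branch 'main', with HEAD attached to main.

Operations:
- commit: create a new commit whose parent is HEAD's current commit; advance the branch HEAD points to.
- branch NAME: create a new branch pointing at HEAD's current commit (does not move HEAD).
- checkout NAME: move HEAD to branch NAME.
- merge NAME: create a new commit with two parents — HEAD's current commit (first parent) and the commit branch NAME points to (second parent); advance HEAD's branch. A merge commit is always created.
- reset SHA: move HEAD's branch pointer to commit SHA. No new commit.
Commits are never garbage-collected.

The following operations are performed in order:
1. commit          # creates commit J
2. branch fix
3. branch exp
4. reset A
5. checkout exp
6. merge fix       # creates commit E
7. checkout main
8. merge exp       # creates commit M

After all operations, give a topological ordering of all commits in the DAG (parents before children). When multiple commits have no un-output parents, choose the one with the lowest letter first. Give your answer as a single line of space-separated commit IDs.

After op 1 (commit): HEAD=main@J [main=J]
After op 2 (branch): HEAD=main@J [fix=J main=J]
After op 3 (branch): HEAD=main@J [exp=J fix=J main=J]
After op 4 (reset): HEAD=main@A [exp=J fix=J main=A]
After op 5 (checkout): HEAD=exp@J [exp=J fix=J main=A]
After op 6 (merge): HEAD=exp@E [exp=E fix=J main=A]
After op 7 (checkout): HEAD=main@A [exp=E fix=J main=A]
After op 8 (merge): HEAD=main@M [exp=E fix=J main=M]
commit A: parents=[]
commit E: parents=['J', 'J']
commit J: parents=['A']
commit M: parents=['A', 'E']

Answer: A J E M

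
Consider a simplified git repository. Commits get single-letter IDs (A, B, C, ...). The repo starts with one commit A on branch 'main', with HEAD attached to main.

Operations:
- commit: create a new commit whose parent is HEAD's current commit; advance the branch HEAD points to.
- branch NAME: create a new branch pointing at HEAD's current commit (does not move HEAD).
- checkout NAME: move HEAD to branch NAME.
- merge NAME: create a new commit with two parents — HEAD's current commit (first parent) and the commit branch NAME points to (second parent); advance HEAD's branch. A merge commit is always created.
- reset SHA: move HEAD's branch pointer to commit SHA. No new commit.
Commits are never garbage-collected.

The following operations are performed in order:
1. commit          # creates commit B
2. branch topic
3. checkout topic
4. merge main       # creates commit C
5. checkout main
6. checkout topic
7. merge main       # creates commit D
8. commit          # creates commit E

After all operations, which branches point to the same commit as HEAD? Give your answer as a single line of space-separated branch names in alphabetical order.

After op 1 (commit): HEAD=main@B [main=B]
After op 2 (branch): HEAD=main@B [main=B topic=B]
After op 3 (checkout): HEAD=topic@B [main=B topic=B]
After op 4 (merge): HEAD=topic@C [main=B topic=C]
After op 5 (checkout): HEAD=main@B [main=B topic=C]
After op 6 (checkout): HEAD=topic@C [main=B topic=C]
After op 7 (merge): HEAD=topic@D [main=B topic=D]
After op 8 (commit): HEAD=topic@E [main=B topic=E]

Answer: topic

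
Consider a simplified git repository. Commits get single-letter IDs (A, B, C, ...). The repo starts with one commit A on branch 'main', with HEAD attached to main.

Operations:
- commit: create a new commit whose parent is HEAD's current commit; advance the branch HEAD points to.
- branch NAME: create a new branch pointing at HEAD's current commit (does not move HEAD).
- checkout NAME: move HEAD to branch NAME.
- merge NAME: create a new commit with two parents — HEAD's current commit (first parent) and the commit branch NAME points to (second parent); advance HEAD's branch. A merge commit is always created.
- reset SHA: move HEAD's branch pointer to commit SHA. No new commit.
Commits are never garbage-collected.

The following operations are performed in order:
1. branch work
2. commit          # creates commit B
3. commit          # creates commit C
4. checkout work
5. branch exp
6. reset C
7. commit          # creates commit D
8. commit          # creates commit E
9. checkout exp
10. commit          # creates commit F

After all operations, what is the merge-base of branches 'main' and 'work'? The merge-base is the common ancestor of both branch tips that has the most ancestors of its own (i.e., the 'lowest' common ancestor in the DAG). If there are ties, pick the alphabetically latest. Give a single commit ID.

After op 1 (branch): HEAD=main@A [main=A work=A]
After op 2 (commit): HEAD=main@B [main=B work=A]
After op 3 (commit): HEAD=main@C [main=C work=A]
After op 4 (checkout): HEAD=work@A [main=C work=A]
After op 5 (branch): HEAD=work@A [exp=A main=C work=A]
After op 6 (reset): HEAD=work@C [exp=A main=C work=C]
After op 7 (commit): HEAD=work@D [exp=A main=C work=D]
After op 8 (commit): HEAD=work@E [exp=A main=C work=E]
After op 9 (checkout): HEAD=exp@A [exp=A main=C work=E]
After op 10 (commit): HEAD=exp@F [exp=F main=C work=E]
ancestors(main=C): ['A', 'B', 'C']
ancestors(work=E): ['A', 'B', 'C', 'D', 'E']
common: ['A', 'B', 'C']

Answer: C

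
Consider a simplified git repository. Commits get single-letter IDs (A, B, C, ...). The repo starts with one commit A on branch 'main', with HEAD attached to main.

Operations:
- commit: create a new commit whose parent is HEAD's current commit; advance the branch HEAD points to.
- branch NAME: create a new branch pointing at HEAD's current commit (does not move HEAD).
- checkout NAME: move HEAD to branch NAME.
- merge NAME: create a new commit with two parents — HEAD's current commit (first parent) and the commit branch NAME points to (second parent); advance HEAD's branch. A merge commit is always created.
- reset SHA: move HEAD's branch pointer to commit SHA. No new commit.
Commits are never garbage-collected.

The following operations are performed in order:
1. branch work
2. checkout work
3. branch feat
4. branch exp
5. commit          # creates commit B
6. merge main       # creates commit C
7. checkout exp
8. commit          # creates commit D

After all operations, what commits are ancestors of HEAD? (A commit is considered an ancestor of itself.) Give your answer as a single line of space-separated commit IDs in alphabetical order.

Answer: A D

Derivation:
After op 1 (branch): HEAD=main@A [main=A work=A]
After op 2 (checkout): HEAD=work@A [main=A work=A]
After op 3 (branch): HEAD=work@A [feat=A main=A work=A]
After op 4 (branch): HEAD=work@A [exp=A feat=A main=A work=A]
After op 5 (commit): HEAD=work@B [exp=A feat=A main=A work=B]
After op 6 (merge): HEAD=work@C [exp=A feat=A main=A work=C]
After op 7 (checkout): HEAD=exp@A [exp=A feat=A main=A work=C]
After op 8 (commit): HEAD=exp@D [exp=D feat=A main=A work=C]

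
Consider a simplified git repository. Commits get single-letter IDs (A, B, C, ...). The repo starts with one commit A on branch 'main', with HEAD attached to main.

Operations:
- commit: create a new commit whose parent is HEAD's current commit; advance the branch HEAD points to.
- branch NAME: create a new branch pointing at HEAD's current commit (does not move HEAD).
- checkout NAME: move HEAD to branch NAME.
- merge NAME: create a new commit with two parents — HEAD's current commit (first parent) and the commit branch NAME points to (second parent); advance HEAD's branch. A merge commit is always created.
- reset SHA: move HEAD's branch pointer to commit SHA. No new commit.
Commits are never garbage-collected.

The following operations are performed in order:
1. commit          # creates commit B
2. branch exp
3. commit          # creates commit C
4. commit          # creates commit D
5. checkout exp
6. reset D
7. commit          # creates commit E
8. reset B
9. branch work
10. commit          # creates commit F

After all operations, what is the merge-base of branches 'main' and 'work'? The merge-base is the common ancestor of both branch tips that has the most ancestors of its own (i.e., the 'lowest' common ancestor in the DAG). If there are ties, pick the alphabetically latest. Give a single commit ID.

Answer: B

Derivation:
After op 1 (commit): HEAD=main@B [main=B]
After op 2 (branch): HEAD=main@B [exp=B main=B]
After op 3 (commit): HEAD=main@C [exp=B main=C]
After op 4 (commit): HEAD=main@D [exp=B main=D]
After op 5 (checkout): HEAD=exp@B [exp=B main=D]
After op 6 (reset): HEAD=exp@D [exp=D main=D]
After op 7 (commit): HEAD=exp@E [exp=E main=D]
After op 8 (reset): HEAD=exp@B [exp=B main=D]
After op 9 (branch): HEAD=exp@B [exp=B main=D work=B]
After op 10 (commit): HEAD=exp@F [exp=F main=D work=B]
ancestors(main=D): ['A', 'B', 'C', 'D']
ancestors(work=B): ['A', 'B']
common: ['A', 'B']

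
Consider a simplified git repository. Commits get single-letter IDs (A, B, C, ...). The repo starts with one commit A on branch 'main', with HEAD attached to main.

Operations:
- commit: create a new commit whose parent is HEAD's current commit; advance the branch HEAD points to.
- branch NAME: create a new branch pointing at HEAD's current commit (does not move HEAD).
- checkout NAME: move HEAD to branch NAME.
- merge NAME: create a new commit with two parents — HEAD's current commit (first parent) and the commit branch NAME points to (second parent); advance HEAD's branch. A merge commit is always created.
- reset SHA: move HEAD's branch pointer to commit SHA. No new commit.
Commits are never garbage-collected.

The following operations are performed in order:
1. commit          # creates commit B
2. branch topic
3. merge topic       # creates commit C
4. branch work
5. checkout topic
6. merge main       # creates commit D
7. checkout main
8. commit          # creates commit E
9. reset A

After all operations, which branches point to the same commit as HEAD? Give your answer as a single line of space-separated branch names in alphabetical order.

After op 1 (commit): HEAD=main@B [main=B]
After op 2 (branch): HEAD=main@B [main=B topic=B]
After op 3 (merge): HEAD=main@C [main=C topic=B]
After op 4 (branch): HEAD=main@C [main=C topic=B work=C]
After op 5 (checkout): HEAD=topic@B [main=C topic=B work=C]
After op 6 (merge): HEAD=topic@D [main=C topic=D work=C]
After op 7 (checkout): HEAD=main@C [main=C topic=D work=C]
After op 8 (commit): HEAD=main@E [main=E topic=D work=C]
After op 9 (reset): HEAD=main@A [main=A topic=D work=C]

Answer: main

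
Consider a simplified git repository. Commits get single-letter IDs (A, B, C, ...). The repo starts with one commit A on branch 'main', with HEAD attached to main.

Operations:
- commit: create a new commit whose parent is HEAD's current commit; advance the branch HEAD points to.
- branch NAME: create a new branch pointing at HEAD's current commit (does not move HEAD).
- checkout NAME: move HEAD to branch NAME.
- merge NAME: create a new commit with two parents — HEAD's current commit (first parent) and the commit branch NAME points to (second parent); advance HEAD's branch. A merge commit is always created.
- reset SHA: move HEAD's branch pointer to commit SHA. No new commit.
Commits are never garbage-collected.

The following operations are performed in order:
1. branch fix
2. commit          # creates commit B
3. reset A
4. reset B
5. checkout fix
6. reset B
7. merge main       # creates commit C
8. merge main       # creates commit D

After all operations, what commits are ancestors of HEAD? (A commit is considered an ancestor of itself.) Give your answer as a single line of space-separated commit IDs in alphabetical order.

Answer: A B C D

Derivation:
After op 1 (branch): HEAD=main@A [fix=A main=A]
After op 2 (commit): HEAD=main@B [fix=A main=B]
After op 3 (reset): HEAD=main@A [fix=A main=A]
After op 4 (reset): HEAD=main@B [fix=A main=B]
After op 5 (checkout): HEAD=fix@A [fix=A main=B]
After op 6 (reset): HEAD=fix@B [fix=B main=B]
After op 7 (merge): HEAD=fix@C [fix=C main=B]
After op 8 (merge): HEAD=fix@D [fix=D main=B]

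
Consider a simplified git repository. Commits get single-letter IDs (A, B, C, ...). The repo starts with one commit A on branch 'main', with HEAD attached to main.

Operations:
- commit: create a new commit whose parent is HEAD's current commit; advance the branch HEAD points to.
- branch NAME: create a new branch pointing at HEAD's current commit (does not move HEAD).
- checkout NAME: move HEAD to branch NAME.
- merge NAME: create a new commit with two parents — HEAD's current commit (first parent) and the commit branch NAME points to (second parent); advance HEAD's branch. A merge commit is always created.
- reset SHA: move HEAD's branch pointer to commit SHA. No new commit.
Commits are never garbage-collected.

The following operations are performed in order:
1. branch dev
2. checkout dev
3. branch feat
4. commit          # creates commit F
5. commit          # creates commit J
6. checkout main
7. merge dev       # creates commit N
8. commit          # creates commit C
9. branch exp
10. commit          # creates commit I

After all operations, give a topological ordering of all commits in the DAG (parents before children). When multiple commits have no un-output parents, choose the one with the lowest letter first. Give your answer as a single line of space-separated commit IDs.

After op 1 (branch): HEAD=main@A [dev=A main=A]
After op 2 (checkout): HEAD=dev@A [dev=A main=A]
After op 3 (branch): HEAD=dev@A [dev=A feat=A main=A]
After op 4 (commit): HEAD=dev@F [dev=F feat=A main=A]
After op 5 (commit): HEAD=dev@J [dev=J feat=A main=A]
After op 6 (checkout): HEAD=main@A [dev=J feat=A main=A]
After op 7 (merge): HEAD=main@N [dev=J feat=A main=N]
After op 8 (commit): HEAD=main@C [dev=J feat=A main=C]
After op 9 (branch): HEAD=main@C [dev=J exp=C feat=A main=C]
After op 10 (commit): HEAD=main@I [dev=J exp=C feat=A main=I]
commit A: parents=[]
commit C: parents=['N']
commit F: parents=['A']
commit I: parents=['C']
commit J: parents=['F']
commit N: parents=['A', 'J']

Answer: A F J N C I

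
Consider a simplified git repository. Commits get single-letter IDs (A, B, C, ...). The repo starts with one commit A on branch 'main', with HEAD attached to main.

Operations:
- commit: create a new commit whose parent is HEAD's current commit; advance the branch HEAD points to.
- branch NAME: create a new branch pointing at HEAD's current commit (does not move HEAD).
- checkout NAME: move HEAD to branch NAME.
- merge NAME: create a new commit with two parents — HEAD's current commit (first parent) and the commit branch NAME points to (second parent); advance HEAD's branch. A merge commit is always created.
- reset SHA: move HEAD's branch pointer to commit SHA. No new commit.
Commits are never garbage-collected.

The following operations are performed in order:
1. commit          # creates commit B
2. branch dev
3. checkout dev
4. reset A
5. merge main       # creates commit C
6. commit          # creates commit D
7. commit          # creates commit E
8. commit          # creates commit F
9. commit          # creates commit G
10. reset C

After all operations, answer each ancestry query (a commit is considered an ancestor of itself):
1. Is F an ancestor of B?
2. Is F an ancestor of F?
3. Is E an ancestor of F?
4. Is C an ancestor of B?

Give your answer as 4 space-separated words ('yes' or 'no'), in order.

After op 1 (commit): HEAD=main@B [main=B]
After op 2 (branch): HEAD=main@B [dev=B main=B]
After op 3 (checkout): HEAD=dev@B [dev=B main=B]
After op 4 (reset): HEAD=dev@A [dev=A main=B]
After op 5 (merge): HEAD=dev@C [dev=C main=B]
After op 6 (commit): HEAD=dev@D [dev=D main=B]
After op 7 (commit): HEAD=dev@E [dev=E main=B]
After op 8 (commit): HEAD=dev@F [dev=F main=B]
After op 9 (commit): HEAD=dev@G [dev=G main=B]
After op 10 (reset): HEAD=dev@C [dev=C main=B]
ancestors(B) = {A,B}; F in? no
ancestors(F) = {A,B,C,D,E,F}; F in? yes
ancestors(F) = {A,B,C,D,E,F}; E in? yes
ancestors(B) = {A,B}; C in? no

Answer: no yes yes no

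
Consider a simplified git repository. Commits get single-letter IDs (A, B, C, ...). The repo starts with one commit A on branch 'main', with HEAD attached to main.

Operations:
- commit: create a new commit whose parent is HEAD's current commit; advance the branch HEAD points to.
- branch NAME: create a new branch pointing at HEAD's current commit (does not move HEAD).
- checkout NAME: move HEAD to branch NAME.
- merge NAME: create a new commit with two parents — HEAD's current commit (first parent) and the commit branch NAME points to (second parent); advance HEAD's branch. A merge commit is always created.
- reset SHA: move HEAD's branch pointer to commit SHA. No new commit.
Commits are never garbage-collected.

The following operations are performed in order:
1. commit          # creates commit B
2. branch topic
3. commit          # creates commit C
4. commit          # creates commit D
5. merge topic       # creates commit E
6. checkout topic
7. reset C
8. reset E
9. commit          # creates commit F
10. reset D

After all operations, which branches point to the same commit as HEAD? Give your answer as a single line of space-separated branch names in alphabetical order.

Answer: topic

Derivation:
After op 1 (commit): HEAD=main@B [main=B]
After op 2 (branch): HEAD=main@B [main=B topic=B]
After op 3 (commit): HEAD=main@C [main=C topic=B]
After op 4 (commit): HEAD=main@D [main=D topic=B]
After op 5 (merge): HEAD=main@E [main=E topic=B]
After op 6 (checkout): HEAD=topic@B [main=E topic=B]
After op 7 (reset): HEAD=topic@C [main=E topic=C]
After op 8 (reset): HEAD=topic@E [main=E topic=E]
After op 9 (commit): HEAD=topic@F [main=E topic=F]
After op 10 (reset): HEAD=topic@D [main=E topic=D]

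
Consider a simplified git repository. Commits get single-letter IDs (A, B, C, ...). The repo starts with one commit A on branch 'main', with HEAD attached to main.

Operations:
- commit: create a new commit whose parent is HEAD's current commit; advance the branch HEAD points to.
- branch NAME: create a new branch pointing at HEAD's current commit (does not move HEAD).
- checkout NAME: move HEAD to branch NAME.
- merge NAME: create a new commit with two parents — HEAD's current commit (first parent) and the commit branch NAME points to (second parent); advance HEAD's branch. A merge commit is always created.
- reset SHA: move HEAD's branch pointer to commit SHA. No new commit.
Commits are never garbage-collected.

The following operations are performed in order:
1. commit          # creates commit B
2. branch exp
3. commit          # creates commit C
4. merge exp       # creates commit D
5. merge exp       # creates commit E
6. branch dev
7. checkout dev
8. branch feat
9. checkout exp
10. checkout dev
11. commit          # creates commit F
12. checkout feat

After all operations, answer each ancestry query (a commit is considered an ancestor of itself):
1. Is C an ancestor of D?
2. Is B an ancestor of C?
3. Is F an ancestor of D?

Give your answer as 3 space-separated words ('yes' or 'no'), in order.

Answer: yes yes no

Derivation:
After op 1 (commit): HEAD=main@B [main=B]
After op 2 (branch): HEAD=main@B [exp=B main=B]
After op 3 (commit): HEAD=main@C [exp=B main=C]
After op 4 (merge): HEAD=main@D [exp=B main=D]
After op 5 (merge): HEAD=main@E [exp=B main=E]
After op 6 (branch): HEAD=main@E [dev=E exp=B main=E]
After op 7 (checkout): HEAD=dev@E [dev=E exp=B main=E]
After op 8 (branch): HEAD=dev@E [dev=E exp=B feat=E main=E]
After op 9 (checkout): HEAD=exp@B [dev=E exp=B feat=E main=E]
After op 10 (checkout): HEAD=dev@E [dev=E exp=B feat=E main=E]
After op 11 (commit): HEAD=dev@F [dev=F exp=B feat=E main=E]
After op 12 (checkout): HEAD=feat@E [dev=F exp=B feat=E main=E]
ancestors(D) = {A,B,C,D}; C in? yes
ancestors(C) = {A,B,C}; B in? yes
ancestors(D) = {A,B,C,D}; F in? no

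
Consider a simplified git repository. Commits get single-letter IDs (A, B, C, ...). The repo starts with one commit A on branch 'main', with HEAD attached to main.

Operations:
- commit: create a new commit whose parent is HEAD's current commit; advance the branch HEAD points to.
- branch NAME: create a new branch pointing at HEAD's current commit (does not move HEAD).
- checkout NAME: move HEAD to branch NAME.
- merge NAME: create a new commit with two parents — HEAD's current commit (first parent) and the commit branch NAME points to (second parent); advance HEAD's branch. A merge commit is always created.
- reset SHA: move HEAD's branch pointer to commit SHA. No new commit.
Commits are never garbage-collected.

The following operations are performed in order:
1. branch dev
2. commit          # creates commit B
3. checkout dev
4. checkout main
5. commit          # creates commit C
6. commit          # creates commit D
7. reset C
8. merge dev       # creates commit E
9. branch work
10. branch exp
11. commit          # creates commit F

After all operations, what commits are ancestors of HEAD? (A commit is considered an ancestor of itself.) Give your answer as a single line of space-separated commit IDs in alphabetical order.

After op 1 (branch): HEAD=main@A [dev=A main=A]
After op 2 (commit): HEAD=main@B [dev=A main=B]
After op 3 (checkout): HEAD=dev@A [dev=A main=B]
After op 4 (checkout): HEAD=main@B [dev=A main=B]
After op 5 (commit): HEAD=main@C [dev=A main=C]
After op 6 (commit): HEAD=main@D [dev=A main=D]
After op 7 (reset): HEAD=main@C [dev=A main=C]
After op 8 (merge): HEAD=main@E [dev=A main=E]
After op 9 (branch): HEAD=main@E [dev=A main=E work=E]
After op 10 (branch): HEAD=main@E [dev=A exp=E main=E work=E]
After op 11 (commit): HEAD=main@F [dev=A exp=E main=F work=E]

Answer: A B C E F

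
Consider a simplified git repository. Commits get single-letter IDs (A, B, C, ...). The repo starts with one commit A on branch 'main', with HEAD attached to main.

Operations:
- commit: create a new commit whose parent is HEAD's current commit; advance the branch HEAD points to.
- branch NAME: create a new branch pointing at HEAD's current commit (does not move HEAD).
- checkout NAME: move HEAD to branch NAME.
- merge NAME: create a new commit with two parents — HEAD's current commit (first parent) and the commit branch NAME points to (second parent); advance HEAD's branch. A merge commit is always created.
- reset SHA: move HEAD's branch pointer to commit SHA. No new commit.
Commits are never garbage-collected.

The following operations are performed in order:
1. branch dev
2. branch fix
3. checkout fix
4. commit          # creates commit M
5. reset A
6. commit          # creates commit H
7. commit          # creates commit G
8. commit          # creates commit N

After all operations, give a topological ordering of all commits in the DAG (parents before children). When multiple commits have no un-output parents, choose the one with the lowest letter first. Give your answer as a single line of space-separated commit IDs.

After op 1 (branch): HEAD=main@A [dev=A main=A]
After op 2 (branch): HEAD=main@A [dev=A fix=A main=A]
After op 3 (checkout): HEAD=fix@A [dev=A fix=A main=A]
After op 4 (commit): HEAD=fix@M [dev=A fix=M main=A]
After op 5 (reset): HEAD=fix@A [dev=A fix=A main=A]
After op 6 (commit): HEAD=fix@H [dev=A fix=H main=A]
After op 7 (commit): HEAD=fix@G [dev=A fix=G main=A]
After op 8 (commit): HEAD=fix@N [dev=A fix=N main=A]
commit A: parents=[]
commit G: parents=['H']
commit H: parents=['A']
commit M: parents=['A']
commit N: parents=['G']

Answer: A H G M N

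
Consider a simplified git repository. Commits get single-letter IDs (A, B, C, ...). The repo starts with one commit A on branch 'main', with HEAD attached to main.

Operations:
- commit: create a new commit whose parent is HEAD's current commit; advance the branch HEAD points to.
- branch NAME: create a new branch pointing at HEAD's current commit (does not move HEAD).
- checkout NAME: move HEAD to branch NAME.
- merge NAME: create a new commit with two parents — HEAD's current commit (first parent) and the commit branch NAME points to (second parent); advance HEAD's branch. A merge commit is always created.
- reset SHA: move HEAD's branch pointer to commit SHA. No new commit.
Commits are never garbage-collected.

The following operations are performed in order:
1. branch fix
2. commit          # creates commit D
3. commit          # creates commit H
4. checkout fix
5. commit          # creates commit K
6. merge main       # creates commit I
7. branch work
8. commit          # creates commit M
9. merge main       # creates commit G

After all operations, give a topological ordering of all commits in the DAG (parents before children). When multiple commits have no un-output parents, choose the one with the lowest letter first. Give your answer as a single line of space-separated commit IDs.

After op 1 (branch): HEAD=main@A [fix=A main=A]
After op 2 (commit): HEAD=main@D [fix=A main=D]
After op 3 (commit): HEAD=main@H [fix=A main=H]
After op 4 (checkout): HEAD=fix@A [fix=A main=H]
After op 5 (commit): HEAD=fix@K [fix=K main=H]
After op 6 (merge): HEAD=fix@I [fix=I main=H]
After op 7 (branch): HEAD=fix@I [fix=I main=H work=I]
After op 8 (commit): HEAD=fix@M [fix=M main=H work=I]
After op 9 (merge): HEAD=fix@G [fix=G main=H work=I]
commit A: parents=[]
commit D: parents=['A']
commit G: parents=['M', 'H']
commit H: parents=['D']
commit I: parents=['K', 'H']
commit K: parents=['A']
commit M: parents=['I']

Answer: A D H K I M G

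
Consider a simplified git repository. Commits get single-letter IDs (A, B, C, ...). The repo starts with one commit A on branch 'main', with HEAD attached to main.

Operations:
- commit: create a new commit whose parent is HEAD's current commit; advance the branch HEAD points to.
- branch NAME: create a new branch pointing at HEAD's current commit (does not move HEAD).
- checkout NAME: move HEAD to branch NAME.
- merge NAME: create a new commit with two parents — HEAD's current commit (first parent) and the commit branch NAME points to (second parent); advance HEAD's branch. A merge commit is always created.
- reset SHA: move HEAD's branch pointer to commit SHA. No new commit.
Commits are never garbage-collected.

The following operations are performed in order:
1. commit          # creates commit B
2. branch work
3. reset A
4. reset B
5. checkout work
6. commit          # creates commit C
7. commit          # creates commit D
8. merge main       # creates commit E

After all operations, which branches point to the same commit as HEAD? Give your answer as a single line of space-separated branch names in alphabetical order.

Answer: work

Derivation:
After op 1 (commit): HEAD=main@B [main=B]
After op 2 (branch): HEAD=main@B [main=B work=B]
After op 3 (reset): HEAD=main@A [main=A work=B]
After op 4 (reset): HEAD=main@B [main=B work=B]
After op 5 (checkout): HEAD=work@B [main=B work=B]
After op 6 (commit): HEAD=work@C [main=B work=C]
After op 7 (commit): HEAD=work@D [main=B work=D]
After op 8 (merge): HEAD=work@E [main=B work=E]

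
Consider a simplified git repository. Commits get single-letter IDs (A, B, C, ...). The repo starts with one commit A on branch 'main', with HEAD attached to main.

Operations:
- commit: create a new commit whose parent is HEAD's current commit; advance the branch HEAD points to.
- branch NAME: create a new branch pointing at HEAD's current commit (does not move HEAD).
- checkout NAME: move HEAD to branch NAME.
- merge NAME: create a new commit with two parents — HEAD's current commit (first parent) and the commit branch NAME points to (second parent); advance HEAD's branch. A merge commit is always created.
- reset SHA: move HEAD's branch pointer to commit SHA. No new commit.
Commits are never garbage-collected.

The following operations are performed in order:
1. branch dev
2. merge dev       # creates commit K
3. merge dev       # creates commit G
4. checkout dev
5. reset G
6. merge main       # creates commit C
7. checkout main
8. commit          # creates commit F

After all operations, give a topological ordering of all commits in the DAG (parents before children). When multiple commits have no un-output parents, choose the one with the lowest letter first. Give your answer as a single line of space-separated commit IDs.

After op 1 (branch): HEAD=main@A [dev=A main=A]
After op 2 (merge): HEAD=main@K [dev=A main=K]
After op 3 (merge): HEAD=main@G [dev=A main=G]
After op 4 (checkout): HEAD=dev@A [dev=A main=G]
After op 5 (reset): HEAD=dev@G [dev=G main=G]
After op 6 (merge): HEAD=dev@C [dev=C main=G]
After op 7 (checkout): HEAD=main@G [dev=C main=G]
After op 8 (commit): HEAD=main@F [dev=C main=F]
commit A: parents=[]
commit C: parents=['G', 'G']
commit F: parents=['G']
commit G: parents=['K', 'A']
commit K: parents=['A', 'A']

Answer: A K G C F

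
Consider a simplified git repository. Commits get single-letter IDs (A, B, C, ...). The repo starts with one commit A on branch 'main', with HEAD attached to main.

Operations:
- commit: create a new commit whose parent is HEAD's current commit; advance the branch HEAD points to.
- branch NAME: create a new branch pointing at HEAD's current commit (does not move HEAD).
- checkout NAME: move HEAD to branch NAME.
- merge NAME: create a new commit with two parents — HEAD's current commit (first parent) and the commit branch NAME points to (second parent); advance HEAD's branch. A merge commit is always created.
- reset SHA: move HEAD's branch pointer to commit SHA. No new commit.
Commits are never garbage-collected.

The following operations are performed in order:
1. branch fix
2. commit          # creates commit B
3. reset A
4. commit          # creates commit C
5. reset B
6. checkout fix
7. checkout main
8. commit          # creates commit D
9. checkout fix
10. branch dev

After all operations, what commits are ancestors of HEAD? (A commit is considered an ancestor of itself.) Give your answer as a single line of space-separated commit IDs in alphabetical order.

Answer: A

Derivation:
After op 1 (branch): HEAD=main@A [fix=A main=A]
After op 2 (commit): HEAD=main@B [fix=A main=B]
After op 3 (reset): HEAD=main@A [fix=A main=A]
After op 4 (commit): HEAD=main@C [fix=A main=C]
After op 5 (reset): HEAD=main@B [fix=A main=B]
After op 6 (checkout): HEAD=fix@A [fix=A main=B]
After op 7 (checkout): HEAD=main@B [fix=A main=B]
After op 8 (commit): HEAD=main@D [fix=A main=D]
After op 9 (checkout): HEAD=fix@A [fix=A main=D]
After op 10 (branch): HEAD=fix@A [dev=A fix=A main=D]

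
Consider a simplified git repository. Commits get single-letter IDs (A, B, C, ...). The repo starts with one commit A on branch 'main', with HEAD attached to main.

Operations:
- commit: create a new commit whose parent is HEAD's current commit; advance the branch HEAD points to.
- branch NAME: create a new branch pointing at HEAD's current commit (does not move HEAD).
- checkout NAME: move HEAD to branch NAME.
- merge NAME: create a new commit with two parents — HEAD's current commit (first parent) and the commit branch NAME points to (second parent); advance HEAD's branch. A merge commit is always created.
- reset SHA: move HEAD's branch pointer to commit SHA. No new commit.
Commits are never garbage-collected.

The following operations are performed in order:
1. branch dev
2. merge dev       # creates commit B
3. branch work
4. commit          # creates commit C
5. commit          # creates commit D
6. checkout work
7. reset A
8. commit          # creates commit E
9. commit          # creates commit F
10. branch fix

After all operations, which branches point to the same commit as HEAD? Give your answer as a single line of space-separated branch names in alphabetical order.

After op 1 (branch): HEAD=main@A [dev=A main=A]
After op 2 (merge): HEAD=main@B [dev=A main=B]
After op 3 (branch): HEAD=main@B [dev=A main=B work=B]
After op 4 (commit): HEAD=main@C [dev=A main=C work=B]
After op 5 (commit): HEAD=main@D [dev=A main=D work=B]
After op 6 (checkout): HEAD=work@B [dev=A main=D work=B]
After op 7 (reset): HEAD=work@A [dev=A main=D work=A]
After op 8 (commit): HEAD=work@E [dev=A main=D work=E]
After op 9 (commit): HEAD=work@F [dev=A main=D work=F]
After op 10 (branch): HEAD=work@F [dev=A fix=F main=D work=F]

Answer: fix work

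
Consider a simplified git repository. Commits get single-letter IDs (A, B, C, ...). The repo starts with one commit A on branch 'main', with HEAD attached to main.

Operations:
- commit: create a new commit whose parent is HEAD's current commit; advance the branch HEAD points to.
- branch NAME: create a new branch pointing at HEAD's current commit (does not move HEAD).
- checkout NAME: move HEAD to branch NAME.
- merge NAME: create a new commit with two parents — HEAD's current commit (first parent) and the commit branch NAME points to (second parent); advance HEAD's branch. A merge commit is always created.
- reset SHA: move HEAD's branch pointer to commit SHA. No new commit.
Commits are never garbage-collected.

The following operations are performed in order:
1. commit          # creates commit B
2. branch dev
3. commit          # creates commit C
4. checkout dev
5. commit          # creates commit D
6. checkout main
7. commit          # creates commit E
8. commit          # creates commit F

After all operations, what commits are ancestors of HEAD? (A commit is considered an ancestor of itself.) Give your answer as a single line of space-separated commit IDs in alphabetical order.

After op 1 (commit): HEAD=main@B [main=B]
After op 2 (branch): HEAD=main@B [dev=B main=B]
After op 3 (commit): HEAD=main@C [dev=B main=C]
After op 4 (checkout): HEAD=dev@B [dev=B main=C]
After op 5 (commit): HEAD=dev@D [dev=D main=C]
After op 6 (checkout): HEAD=main@C [dev=D main=C]
After op 7 (commit): HEAD=main@E [dev=D main=E]
After op 8 (commit): HEAD=main@F [dev=D main=F]

Answer: A B C E F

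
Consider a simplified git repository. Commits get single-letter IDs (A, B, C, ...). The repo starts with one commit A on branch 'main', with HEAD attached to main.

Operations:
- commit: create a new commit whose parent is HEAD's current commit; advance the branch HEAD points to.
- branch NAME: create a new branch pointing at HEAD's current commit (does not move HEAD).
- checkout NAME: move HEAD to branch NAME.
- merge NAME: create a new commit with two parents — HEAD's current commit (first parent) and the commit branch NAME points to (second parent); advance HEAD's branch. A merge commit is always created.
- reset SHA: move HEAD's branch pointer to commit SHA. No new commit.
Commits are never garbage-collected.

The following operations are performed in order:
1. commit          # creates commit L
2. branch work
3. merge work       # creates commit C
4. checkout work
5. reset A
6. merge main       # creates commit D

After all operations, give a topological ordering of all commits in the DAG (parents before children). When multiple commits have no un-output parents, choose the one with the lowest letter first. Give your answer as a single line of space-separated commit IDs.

After op 1 (commit): HEAD=main@L [main=L]
After op 2 (branch): HEAD=main@L [main=L work=L]
After op 3 (merge): HEAD=main@C [main=C work=L]
After op 4 (checkout): HEAD=work@L [main=C work=L]
After op 5 (reset): HEAD=work@A [main=C work=A]
After op 6 (merge): HEAD=work@D [main=C work=D]
commit A: parents=[]
commit C: parents=['L', 'L']
commit D: parents=['A', 'C']
commit L: parents=['A']

Answer: A L C D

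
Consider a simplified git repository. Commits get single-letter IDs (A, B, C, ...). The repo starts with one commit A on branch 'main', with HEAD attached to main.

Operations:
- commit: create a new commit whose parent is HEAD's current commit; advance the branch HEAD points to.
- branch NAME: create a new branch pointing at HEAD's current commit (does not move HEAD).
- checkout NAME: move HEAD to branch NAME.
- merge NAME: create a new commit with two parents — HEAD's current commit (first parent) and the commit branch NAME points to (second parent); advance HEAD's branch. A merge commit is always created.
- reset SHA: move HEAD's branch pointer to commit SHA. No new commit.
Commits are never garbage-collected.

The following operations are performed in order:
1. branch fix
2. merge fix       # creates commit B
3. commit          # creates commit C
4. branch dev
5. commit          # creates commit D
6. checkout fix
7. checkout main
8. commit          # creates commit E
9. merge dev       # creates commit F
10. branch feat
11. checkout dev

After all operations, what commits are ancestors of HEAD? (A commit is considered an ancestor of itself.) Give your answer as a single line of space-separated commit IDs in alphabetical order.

After op 1 (branch): HEAD=main@A [fix=A main=A]
After op 2 (merge): HEAD=main@B [fix=A main=B]
After op 3 (commit): HEAD=main@C [fix=A main=C]
After op 4 (branch): HEAD=main@C [dev=C fix=A main=C]
After op 5 (commit): HEAD=main@D [dev=C fix=A main=D]
After op 6 (checkout): HEAD=fix@A [dev=C fix=A main=D]
After op 7 (checkout): HEAD=main@D [dev=C fix=A main=D]
After op 8 (commit): HEAD=main@E [dev=C fix=A main=E]
After op 9 (merge): HEAD=main@F [dev=C fix=A main=F]
After op 10 (branch): HEAD=main@F [dev=C feat=F fix=A main=F]
After op 11 (checkout): HEAD=dev@C [dev=C feat=F fix=A main=F]

Answer: A B C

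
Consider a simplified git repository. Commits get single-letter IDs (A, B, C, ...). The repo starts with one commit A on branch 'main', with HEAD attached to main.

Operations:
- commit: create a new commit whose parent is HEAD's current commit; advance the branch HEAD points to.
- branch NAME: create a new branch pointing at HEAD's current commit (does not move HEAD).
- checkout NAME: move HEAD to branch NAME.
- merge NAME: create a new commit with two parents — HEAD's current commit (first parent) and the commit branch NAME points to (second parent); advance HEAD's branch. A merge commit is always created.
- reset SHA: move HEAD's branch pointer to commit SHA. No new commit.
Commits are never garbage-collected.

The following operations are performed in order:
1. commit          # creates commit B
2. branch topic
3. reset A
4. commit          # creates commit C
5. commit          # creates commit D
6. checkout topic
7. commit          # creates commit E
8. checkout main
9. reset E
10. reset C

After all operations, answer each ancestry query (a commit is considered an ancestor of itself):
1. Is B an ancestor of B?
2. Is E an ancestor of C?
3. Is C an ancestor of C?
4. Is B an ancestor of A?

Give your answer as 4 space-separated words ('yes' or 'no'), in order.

Answer: yes no yes no

Derivation:
After op 1 (commit): HEAD=main@B [main=B]
After op 2 (branch): HEAD=main@B [main=B topic=B]
After op 3 (reset): HEAD=main@A [main=A topic=B]
After op 4 (commit): HEAD=main@C [main=C topic=B]
After op 5 (commit): HEAD=main@D [main=D topic=B]
After op 6 (checkout): HEAD=topic@B [main=D topic=B]
After op 7 (commit): HEAD=topic@E [main=D topic=E]
After op 8 (checkout): HEAD=main@D [main=D topic=E]
After op 9 (reset): HEAD=main@E [main=E topic=E]
After op 10 (reset): HEAD=main@C [main=C topic=E]
ancestors(B) = {A,B}; B in? yes
ancestors(C) = {A,C}; E in? no
ancestors(C) = {A,C}; C in? yes
ancestors(A) = {A}; B in? no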